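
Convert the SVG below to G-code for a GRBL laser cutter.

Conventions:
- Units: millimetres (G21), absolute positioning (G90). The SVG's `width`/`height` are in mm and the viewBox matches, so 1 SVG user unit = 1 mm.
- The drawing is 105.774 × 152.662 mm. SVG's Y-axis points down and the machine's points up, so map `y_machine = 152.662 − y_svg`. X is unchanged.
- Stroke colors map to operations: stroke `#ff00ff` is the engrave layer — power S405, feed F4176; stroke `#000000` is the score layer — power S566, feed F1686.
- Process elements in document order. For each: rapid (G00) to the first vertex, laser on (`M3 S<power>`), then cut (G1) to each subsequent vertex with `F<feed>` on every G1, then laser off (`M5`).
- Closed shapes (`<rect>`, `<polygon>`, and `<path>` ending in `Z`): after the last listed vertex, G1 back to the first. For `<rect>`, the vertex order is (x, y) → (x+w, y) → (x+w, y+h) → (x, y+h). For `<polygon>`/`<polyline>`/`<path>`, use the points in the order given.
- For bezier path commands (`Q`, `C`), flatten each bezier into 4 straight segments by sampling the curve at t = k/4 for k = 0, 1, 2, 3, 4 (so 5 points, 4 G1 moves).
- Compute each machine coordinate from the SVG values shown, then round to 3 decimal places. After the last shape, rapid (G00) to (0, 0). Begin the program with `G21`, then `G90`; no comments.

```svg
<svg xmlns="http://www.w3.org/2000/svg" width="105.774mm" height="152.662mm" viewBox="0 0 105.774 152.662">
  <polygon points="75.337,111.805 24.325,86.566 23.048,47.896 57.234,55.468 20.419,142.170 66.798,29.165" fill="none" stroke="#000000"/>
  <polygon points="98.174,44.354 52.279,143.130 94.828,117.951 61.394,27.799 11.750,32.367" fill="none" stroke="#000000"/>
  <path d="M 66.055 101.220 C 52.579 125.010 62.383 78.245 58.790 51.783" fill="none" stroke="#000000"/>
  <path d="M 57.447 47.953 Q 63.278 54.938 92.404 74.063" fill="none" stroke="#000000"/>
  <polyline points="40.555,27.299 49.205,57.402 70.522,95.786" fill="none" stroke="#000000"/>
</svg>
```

Since the viewBox matches the mm dimensions, user units are millimetres directly. The only transform is the Y-flip y_m = 152.662 − y_svg.

Shape 1 is a closed polygon drawn with `<polygon>`. Its stroke #000000 means score at S566, F1686. After flipping Y the toolpath is (75.337,40.857) → (24.325,66.096) → (23.048,104.766) → (57.234,97.194) → (20.419,10.492) → (66.798,123.497) → (75.337,40.857), returning to the start.

Shape 2 is a closed polygon drawn with `<polygon>`. Its stroke #000000 means score at S566, F1686. After flipping Y the toolpath is (98.174,108.308) → (52.279,9.532) → (94.828,34.711) → (61.394,124.863) → (11.750,120.295) → (98.174,108.308), returning to the start.

Shape 3 is a cubic bezier drawn with `<path>`. Its stroke #000000 means score at S566, F1686. After flipping Y the toolpath is (66.055,51.442) → (59.740,45.409) → (58.716,57.316) → (59.546,78.645) → (58.790,100.879).

Shape 4 is a quadratic bezier drawn with `<path>`. Its stroke #000000 means score at S566, F1686. After flipping Y the toolpath is (57.447,104.709) → (61.818,100.458) → (69.102,94.689) → (79.297,87.403) → (92.404,78.599).

Shape 5 is a open polyline drawn with `<polyline>`. Its stroke #000000 means score at S566, F1686. After flipping Y the toolpath is (40.555,125.363) → (49.205,95.260) → (70.522,56.876).

G21
G90
G00 X75.337 Y40.857
M3 S566
G1 X24.325 Y66.096 F1686
G1 X23.048 Y104.766 F1686
G1 X57.234 Y97.194 F1686
G1 X20.419 Y10.492 F1686
G1 X66.798 Y123.497 F1686
G1 X75.337 Y40.857 F1686
M5
G00 X98.174 Y108.308
M3 S566
G1 X52.279 Y9.532 F1686
G1 X94.828 Y34.711 F1686
G1 X61.394 Y124.863 F1686
G1 X11.750 Y120.295 F1686
G1 X98.174 Y108.308 F1686
M5
G00 X66.055 Y51.442
M3 S566
G1 X59.740 Y45.409 F1686
G1 X58.716 Y57.316 F1686
G1 X59.546 Y78.645 F1686
G1 X58.790 Y100.879 F1686
M5
G00 X57.447 Y104.709
M3 S566
G1 X61.818 Y100.458 F1686
G1 X69.102 Y94.689 F1686
G1 X79.297 Y87.403 F1686
G1 X92.404 Y78.599 F1686
M5
G00 X40.555 Y125.363
M3 S566
G1 X49.205 Y95.260 F1686
G1 X70.522 Y56.876 F1686
M5
G00 X0.000 Y0.000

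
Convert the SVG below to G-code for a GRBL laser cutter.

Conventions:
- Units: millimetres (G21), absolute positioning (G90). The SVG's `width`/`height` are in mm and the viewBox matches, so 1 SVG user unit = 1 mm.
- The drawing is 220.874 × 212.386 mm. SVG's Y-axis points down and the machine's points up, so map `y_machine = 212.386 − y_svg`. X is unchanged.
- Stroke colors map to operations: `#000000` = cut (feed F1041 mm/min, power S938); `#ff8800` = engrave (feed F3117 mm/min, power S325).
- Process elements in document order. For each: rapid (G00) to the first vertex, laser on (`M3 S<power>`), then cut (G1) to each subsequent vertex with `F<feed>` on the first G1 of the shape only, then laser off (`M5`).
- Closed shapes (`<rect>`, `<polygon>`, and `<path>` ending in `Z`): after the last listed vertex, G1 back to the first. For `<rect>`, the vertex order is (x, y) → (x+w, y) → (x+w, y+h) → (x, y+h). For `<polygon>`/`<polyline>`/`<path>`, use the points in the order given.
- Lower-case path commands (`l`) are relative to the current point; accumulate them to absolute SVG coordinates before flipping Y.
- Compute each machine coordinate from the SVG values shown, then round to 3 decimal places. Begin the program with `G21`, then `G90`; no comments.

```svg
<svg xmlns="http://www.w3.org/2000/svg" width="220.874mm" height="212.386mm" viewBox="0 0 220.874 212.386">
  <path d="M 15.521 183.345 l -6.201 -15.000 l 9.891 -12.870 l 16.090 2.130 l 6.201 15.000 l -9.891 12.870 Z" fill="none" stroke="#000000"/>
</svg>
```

viewBox `0 0 220.874 212.386` with mm width/height → 1 unit = 1 mm. Flip: y_m = 212.386 − y_svg.

**Shape 1** — `<path>` regular polygon, stroke `#000000` → cut (S938, F1041). Machine vertices: (15.521,29.041) → (9.320,44.041) → (19.211,56.911) → (35.301,54.781) → (41.502,39.781) → (31.611,26.911) → (15.521,29.041). Closed: final G1 returns to the first vertex.

G21
G90
G00 X15.521 Y29.041
M3 S938
G1 X9.320 Y44.041 F1041
G1 X19.211 Y56.911
G1 X35.301 Y54.781
G1 X41.502 Y39.781
G1 X31.611 Y26.911
G1 X15.521 Y29.041
M5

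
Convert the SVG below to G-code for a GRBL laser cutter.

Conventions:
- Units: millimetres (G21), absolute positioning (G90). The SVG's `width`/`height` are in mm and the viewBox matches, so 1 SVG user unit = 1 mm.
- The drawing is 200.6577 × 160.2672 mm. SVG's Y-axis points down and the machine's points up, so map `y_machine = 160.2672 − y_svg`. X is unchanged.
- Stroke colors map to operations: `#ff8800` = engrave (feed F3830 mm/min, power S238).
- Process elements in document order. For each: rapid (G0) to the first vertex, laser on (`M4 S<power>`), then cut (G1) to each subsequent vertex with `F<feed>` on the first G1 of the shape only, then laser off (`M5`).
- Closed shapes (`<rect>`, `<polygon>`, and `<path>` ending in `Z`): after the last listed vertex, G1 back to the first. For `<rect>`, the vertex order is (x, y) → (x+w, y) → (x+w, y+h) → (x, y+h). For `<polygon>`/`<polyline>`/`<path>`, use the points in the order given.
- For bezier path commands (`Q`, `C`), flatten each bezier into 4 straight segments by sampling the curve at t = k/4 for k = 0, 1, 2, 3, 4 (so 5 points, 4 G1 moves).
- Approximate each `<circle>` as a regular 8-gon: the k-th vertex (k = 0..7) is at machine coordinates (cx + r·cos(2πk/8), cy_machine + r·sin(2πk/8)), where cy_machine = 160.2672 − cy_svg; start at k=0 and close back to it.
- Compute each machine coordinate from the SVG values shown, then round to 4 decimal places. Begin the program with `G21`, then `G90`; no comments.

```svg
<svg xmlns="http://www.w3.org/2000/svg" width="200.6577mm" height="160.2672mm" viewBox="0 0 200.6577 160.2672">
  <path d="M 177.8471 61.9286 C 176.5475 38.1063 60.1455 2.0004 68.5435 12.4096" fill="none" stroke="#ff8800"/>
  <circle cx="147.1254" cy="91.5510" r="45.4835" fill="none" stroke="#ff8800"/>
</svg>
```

1 u = 1 mm; y_m = 160.2672 − y.

[1] `<path>` cubic bezier, #ff8800→engrave S238 F3830: (177.8471,98.3386) → (159.0392,117.5898) → (119.5587,135.9349) → (81.8965,147.8616) → (68.5435,147.8576)

[2] `<circle>` circle, #ff8800→engrave S238 F3830: (192.6089,68.7162) → (179.2871,100.8779) → (147.1254,114.1997) → (114.9637,100.8779) → (101.6419,68.7162) → (114.9637,36.5545) → (147.1254,23.2327) → (179.2871,36.5545) → (192.6089,68.7162) (closed)

G21
G90
G0 X177.8471 Y98.3386
M4 S238
G1 X159.0392 Y117.5898 F3830
G1 X119.5587 Y135.9349
G1 X81.8965 Y147.8616
G1 X68.5435 Y147.8576
M5
G0 X192.6089 Y68.7162
M4 S238
G1 X179.2871 Y100.8779 F3830
G1 X147.1254 Y114.1997
G1 X114.9637 Y100.8779
G1 X101.6419 Y68.7162
G1 X114.9637 Y36.5545
G1 X147.1254 Y23.2327
G1 X179.2871 Y36.5545
G1 X192.6089 Y68.7162
M5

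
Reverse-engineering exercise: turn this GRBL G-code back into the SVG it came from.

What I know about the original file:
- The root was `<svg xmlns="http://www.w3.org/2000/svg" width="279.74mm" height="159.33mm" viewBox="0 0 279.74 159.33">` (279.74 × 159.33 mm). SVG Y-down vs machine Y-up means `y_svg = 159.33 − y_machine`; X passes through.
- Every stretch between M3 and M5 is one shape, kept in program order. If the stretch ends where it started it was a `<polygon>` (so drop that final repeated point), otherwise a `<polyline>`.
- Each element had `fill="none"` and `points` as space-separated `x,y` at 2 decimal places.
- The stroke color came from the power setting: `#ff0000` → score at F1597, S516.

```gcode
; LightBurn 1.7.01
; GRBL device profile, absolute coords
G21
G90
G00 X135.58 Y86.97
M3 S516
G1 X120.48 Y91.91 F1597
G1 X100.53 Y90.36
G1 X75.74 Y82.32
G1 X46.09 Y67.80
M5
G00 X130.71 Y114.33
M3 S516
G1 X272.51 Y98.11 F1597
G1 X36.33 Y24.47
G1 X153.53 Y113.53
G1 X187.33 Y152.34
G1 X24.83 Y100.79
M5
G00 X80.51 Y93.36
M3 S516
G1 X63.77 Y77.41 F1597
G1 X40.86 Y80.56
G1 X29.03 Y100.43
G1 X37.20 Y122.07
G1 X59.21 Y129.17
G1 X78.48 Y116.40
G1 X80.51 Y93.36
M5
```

<svg xmlns="http://www.w3.org/2000/svg" width="279.74mm" height="159.33mm" viewBox="0 0 279.74 159.33">
  <polyline points="135.58,72.36 120.48,67.42 100.53,68.97 75.74,77.01 46.09,91.53" fill="none" stroke="#ff0000"/>
  <polyline points="130.71,45.00 272.51,61.22 36.33,134.86 153.53,45.80 187.33,6.99 24.83,58.54" fill="none" stroke="#ff0000"/>
  <polygon points="80.51,65.97 63.77,81.92 40.86,78.77 29.03,58.90 37.20,37.26 59.21,30.16 78.48,42.93" fill="none" stroke="#ff0000"/>
</svg>

y_svg = 159.33 − y_m. Every run uses S516, so all elements get stroke `#ff0000` (score).

[1] open run; points: 135.58,72.36 120.48,67.42 100.53,68.97 75.74,77.01 46.09,91.53

[2] open run; points: 130.71,45.00 272.51,61.22 36.33,134.86 153.53,45.80 187.33,6.99 24.83,58.54

[3] closed run; points: 80.51,65.97 63.77,81.92 40.86,78.77 29.03,58.90 37.20,37.26 59.21,30.16 78.48,42.93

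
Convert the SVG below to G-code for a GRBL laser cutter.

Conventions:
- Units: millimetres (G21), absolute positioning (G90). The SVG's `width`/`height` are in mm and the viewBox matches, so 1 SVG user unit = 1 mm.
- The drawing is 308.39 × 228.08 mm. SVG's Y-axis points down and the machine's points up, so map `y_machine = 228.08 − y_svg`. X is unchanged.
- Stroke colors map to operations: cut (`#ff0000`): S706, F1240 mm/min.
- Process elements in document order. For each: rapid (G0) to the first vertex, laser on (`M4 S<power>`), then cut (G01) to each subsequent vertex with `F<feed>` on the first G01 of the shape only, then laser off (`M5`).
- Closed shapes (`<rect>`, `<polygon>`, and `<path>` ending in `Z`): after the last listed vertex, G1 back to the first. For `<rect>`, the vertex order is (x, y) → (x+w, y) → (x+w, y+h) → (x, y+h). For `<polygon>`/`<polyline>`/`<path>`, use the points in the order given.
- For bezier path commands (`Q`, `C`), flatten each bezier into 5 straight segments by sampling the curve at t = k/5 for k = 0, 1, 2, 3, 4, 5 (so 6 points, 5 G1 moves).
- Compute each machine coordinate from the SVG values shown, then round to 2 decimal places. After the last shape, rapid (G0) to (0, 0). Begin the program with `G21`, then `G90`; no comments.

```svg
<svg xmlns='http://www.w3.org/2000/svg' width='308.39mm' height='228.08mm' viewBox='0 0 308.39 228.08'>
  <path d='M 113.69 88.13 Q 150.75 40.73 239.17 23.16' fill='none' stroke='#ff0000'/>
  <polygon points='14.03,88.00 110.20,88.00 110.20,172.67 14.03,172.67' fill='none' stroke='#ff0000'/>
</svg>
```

G21
G90
G0 X113.69 Y139.95
M4 S706
G01 X130.57 Y157.72 F1240
G01 X151.56 Y173.10
G01 X176.65 Y186.09
G01 X205.86 Y196.70
G01 X239.17 Y204.92
M5
G0 X14.03 Y140.08
M4 S706
G01 X110.20 Y140.08 F1240
G01 X110.20 Y55.41
G01 X14.03 Y55.41
G01 X14.03 Y140.08
M5
G0 X0.00 Y0.00

Since the viewBox matches the mm dimensions, user units are millimetres directly. The only transform is the Y-flip y_m = 228.08 − y_svg.

Shape 1 is a quadratic bezier drawn with `<path>`. Its stroke #ff0000 means cut at S706, F1240. After flipping Y the toolpath is (113.69,139.95) → (130.57,157.72) → (151.56,173.10) → (176.65,186.09) → (205.86,196.70) → (239.17,204.92).

Shape 2 is a rectangle drawn with `<polygon>`. Its stroke #ff0000 means cut at S706, F1240. After flipping Y the toolpath is (14.03,140.08) → (110.20,140.08) → (110.20,55.41) → (14.03,55.41) → (14.03,140.08), returning to the start.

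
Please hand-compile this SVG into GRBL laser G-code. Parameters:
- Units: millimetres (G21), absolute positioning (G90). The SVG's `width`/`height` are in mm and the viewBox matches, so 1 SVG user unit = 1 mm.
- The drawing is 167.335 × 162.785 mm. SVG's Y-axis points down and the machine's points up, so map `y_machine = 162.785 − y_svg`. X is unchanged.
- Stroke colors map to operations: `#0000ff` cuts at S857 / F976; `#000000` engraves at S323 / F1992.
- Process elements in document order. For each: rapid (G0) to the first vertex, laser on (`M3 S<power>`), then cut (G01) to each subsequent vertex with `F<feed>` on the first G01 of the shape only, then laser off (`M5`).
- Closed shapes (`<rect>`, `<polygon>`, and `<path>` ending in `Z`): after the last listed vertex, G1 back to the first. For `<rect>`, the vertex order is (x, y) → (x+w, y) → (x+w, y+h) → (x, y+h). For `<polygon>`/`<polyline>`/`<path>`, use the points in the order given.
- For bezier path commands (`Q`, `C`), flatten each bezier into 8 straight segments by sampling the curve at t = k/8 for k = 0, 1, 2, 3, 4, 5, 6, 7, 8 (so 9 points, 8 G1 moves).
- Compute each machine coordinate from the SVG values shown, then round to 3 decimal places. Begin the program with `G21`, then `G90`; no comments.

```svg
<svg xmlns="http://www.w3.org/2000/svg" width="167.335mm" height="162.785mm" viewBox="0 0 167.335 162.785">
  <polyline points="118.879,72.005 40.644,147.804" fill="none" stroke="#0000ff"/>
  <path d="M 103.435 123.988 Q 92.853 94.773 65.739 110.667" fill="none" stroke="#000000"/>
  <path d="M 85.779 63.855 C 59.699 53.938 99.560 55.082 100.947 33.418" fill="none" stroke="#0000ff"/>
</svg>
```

G21
G90
G0 X118.879 Y90.780
M3 S857
G01 X40.644 Y14.981 F976
M5
G0 X103.435 Y38.797
M3 S323
G01 X100.531 Y45.396 F1992
G01 X97.111 Y50.585
G01 X93.174 Y54.365
G01 X88.720 Y56.735
G01 X83.750 Y57.695
G01 X78.263 Y57.246
G01 X72.259 Y55.387
G01 X65.739 Y52.118
M5
G0 X85.779 Y98.930
M3 S857
G01 X78.886 Y102.197 F976
G01 X76.951 Y104.823
G01 X78.752 Y107.206
G01 X83.063 Y109.743
G01 X88.662 Y112.831
G01 X94.324 Y116.866
G01 X98.827 Y122.246
G01 X100.947 Y129.367
M5

Since the viewBox matches the mm dimensions, user units are millimetres directly. The only transform is the Y-flip y_m = 162.785 − y_svg.

Shape 1 is a line segment drawn with `<polyline>`. Its stroke #0000ff means cut at S857, F976. After flipping Y the toolpath is (118.879,90.780) → (40.644,14.981).

Shape 2 is a quadratic bezier drawn with `<path>`. Its stroke #000000 means engrave at S323, F1992. After flipping Y the toolpath is (103.435,38.797) → (100.531,45.396) → (97.111,50.585) → (93.174,54.365) → (88.720,56.735) → (83.750,57.695) → (78.263,57.246) → (72.259,55.387) → (65.739,52.118).

Shape 3 is a cubic bezier drawn with `<path>`. Its stroke #0000ff means cut at S857, F976. After flipping Y the toolpath is (85.779,98.930) → (78.886,102.197) → (76.951,104.823) → (78.752,107.206) → (83.063,109.743) → (88.662,112.831) → (94.324,116.866) → (98.827,122.246) → (100.947,129.367).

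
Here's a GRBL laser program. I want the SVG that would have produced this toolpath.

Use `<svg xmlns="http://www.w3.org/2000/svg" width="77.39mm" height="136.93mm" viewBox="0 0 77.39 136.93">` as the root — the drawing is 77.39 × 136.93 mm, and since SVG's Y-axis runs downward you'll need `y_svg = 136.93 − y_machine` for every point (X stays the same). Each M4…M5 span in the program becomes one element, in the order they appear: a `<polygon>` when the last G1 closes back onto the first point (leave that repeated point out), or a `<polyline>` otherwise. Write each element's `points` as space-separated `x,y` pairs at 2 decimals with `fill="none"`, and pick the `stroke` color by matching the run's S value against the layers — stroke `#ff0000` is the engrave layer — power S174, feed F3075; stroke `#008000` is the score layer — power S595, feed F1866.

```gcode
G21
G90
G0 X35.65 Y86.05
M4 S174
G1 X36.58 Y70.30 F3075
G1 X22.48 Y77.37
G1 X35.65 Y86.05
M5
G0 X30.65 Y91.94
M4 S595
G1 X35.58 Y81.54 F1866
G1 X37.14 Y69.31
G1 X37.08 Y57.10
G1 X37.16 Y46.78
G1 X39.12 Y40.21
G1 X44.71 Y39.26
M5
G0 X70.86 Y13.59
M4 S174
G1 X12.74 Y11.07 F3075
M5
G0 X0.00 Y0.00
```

Each laser-on run becomes one SVG element. Flip Y back into SVG space with y_svg = 136.93 − y_machine.

Run 1: power S174 maps to stroke `#ff0000` (engrave). The run returns to its start, so emit a `<polygon>` with points (Y-flipped): 35.65,50.88 36.58,66.63 22.48,59.56.

Run 2: the run's S595 means `#008000` (score). The run is open, so emit a `<polyline>` with points (Y-flipped): 30.65,44.99 35.58,55.39 37.14,67.62 37.08,79.83 37.16,90.15 39.12,96.72 44.71,97.67.

Run 3: power S174 maps to stroke `#ff0000` (engrave). The run is open, so emit a `<polyline>` with points (Y-flipped): 70.86,123.34 12.74,125.86.

<svg xmlns="http://www.w3.org/2000/svg" width="77.39mm" height="136.93mm" viewBox="0 0 77.39 136.93">
  <polygon points="35.65,50.88 36.58,66.63 22.48,59.56" fill="none" stroke="#ff0000"/>
  <polyline points="30.65,44.99 35.58,55.39 37.14,67.62 37.08,79.83 37.16,90.15 39.12,96.72 44.71,97.67" fill="none" stroke="#008000"/>
  <polyline points="70.86,123.34 12.74,125.86" fill="none" stroke="#ff0000"/>
</svg>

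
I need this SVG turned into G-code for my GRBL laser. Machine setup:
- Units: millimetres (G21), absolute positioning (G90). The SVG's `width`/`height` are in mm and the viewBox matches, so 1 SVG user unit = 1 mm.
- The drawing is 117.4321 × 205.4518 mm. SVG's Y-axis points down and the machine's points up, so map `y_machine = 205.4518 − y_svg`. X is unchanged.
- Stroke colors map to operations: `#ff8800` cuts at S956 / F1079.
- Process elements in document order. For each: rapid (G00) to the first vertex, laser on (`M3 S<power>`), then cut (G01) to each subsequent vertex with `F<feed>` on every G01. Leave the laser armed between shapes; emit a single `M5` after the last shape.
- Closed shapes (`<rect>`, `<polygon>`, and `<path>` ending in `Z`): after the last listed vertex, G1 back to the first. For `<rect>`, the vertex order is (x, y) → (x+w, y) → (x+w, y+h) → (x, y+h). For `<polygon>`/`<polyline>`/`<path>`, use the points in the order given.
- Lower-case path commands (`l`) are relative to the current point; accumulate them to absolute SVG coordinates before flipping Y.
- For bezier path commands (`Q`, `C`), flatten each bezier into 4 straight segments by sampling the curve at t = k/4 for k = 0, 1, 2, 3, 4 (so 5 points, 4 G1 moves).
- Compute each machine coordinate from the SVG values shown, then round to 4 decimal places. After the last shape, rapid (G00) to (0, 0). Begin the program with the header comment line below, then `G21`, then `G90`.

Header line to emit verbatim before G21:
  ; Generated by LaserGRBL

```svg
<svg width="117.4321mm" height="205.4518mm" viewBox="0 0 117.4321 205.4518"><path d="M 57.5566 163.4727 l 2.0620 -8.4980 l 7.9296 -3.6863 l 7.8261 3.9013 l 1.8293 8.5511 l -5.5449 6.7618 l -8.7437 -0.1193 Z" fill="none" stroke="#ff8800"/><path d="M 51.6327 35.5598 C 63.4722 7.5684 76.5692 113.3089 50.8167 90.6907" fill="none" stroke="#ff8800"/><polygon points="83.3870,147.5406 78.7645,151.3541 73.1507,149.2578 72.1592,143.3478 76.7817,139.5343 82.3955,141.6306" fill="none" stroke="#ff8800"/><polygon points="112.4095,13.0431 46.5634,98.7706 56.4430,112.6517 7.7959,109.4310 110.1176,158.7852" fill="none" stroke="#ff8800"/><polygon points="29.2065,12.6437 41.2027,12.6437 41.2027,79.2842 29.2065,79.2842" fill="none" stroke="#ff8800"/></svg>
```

; Generated by LaserGRBL
G21
G90
G00 X57.5566 Y41.9791
M3 S956
G01 X59.6186 Y50.4771 F1079
G01 X67.5482 Y54.1634 F1079
G01 X75.3743 Y50.2621 F1079
G01 X77.2036 Y41.7110 F1079
G01 X71.6587 Y34.9492 F1079
G01 X62.9150 Y35.0685 F1079
G01 X57.5566 Y41.9791 F1079
G00 X51.6327 Y169.8920
M3 S956
G01 X60.1214 Y169.9060 F1079
G01 X65.3217 Y144.3415 F1079
G01 X63.4735 Y117.7695 F1079
G01 X50.8167 Y114.7611 F1079
G00 X83.3870 Y57.9112
M3 S956
G01 X78.7645 Y54.0977 F1079
G01 X73.1507 Y56.1940 F1079
G01 X72.1592 Y62.1040 F1079
G01 X76.7817 Y65.9175 F1079
G01 X82.3955 Y63.8212 F1079
G01 X83.3870 Y57.9112 F1079
G00 X112.4095 Y192.4087
M3 S956
G01 X46.5634 Y106.6812 F1079
G01 X56.4430 Y92.8001 F1079
G01 X7.7959 Y96.0208 F1079
G01 X110.1176 Y46.6666 F1079
G01 X112.4095 Y192.4087 F1079
G00 X29.2065 Y192.8081
M3 S956
G01 X41.2027 Y192.8081 F1079
G01 X41.2027 Y126.1676 F1079
G01 X29.2065 Y126.1676 F1079
G01 X29.2065 Y192.8081 F1079
M5
G00 X0.0000 Y0.0000

Since the viewBox matches the mm dimensions, user units are millimetres directly. The only transform is the Y-flip y_m = 205.4518 − y_svg.

Shape 1 is a regular polygon drawn with `<path>`. Its stroke #ff8800 means cut at S956, F1079. After flipping Y the toolpath is (57.5566,41.9791) → (59.6186,50.4771) → (67.5482,54.1634) → (75.3743,50.2621) → (77.2036,41.7110) → (71.6587,34.9492) → (62.9150,35.0685) → (57.5566,41.9791), returning to the start.

Shape 2 is a cubic bezier drawn with `<path>`. Its stroke #ff8800 means cut at S956, F1079. After flipping Y the toolpath is (51.6327,169.8920) → (60.1214,169.9060) → (65.3217,144.3415) → (63.4735,117.7695) → (50.8167,114.7611).

Shape 3 is a regular polygon drawn with `<polygon>`. Its stroke #ff8800 means cut at S956, F1079. After flipping Y the toolpath is (83.3870,57.9112) → (78.7645,54.0977) → (73.1507,56.1940) → (72.1592,62.1040) → (76.7817,65.9175) → (82.3955,63.8212) → (83.3870,57.9112), returning to the start.

Shape 4 is a closed polygon drawn with `<polygon>`. Its stroke #ff8800 means cut at S956, F1079. After flipping Y the toolpath is (112.4095,192.4087) → (46.5634,106.6812) → (56.4430,92.8001) → (7.7959,96.0208) → (110.1176,46.6666) → (112.4095,192.4087), returning to the start.

Shape 5 is a rectangle drawn with `<polygon>`. Its stroke #ff8800 means cut at S956, F1079. After flipping Y the toolpath is (29.2065,192.8081) → (41.2027,192.8081) → (41.2027,126.1676) → (29.2065,126.1676) → (29.2065,192.8081), returning to the start.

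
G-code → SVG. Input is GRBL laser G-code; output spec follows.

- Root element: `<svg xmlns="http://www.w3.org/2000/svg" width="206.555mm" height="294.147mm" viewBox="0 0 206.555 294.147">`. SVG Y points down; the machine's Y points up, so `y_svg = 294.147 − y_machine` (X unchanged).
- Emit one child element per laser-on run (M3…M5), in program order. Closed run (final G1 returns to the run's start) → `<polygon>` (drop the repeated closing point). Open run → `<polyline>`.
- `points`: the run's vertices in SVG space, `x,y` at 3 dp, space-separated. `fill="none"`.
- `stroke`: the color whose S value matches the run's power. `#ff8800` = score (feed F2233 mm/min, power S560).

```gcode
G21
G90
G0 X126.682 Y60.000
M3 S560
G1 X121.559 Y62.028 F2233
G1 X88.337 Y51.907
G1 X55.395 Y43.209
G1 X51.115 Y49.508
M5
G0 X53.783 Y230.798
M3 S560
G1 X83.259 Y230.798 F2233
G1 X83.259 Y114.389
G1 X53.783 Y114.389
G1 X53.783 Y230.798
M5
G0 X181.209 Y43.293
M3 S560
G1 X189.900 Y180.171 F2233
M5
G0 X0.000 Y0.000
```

y_svg = 294.147 − y_m. Every run uses S560, so all elements get stroke `#ff8800` (score).

[1] open run; points: 126.682,234.147 121.559,232.119 88.337,242.240 55.395,250.938 51.115,244.639

[2] closed run; points: 53.783,63.349 83.259,63.349 83.259,179.758 53.783,179.758

[3] open run; points: 181.209,250.854 189.900,113.976

<svg xmlns="http://www.w3.org/2000/svg" width="206.555mm" height="294.147mm" viewBox="0 0 206.555 294.147">
  <polyline points="126.682,234.147 121.559,232.119 88.337,242.240 55.395,250.938 51.115,244.639" fill="none" stroke="#ff8800"/>
  <polygon points="53.783,63.349 83.259,63.349 83.259,179.758 53.783,179.758" fill="none" stroke="#ff8800"/>
  <polyline points="181.209,250.854 189.900,113.976" fill="none" stroke="#ff8800"/>
</svg>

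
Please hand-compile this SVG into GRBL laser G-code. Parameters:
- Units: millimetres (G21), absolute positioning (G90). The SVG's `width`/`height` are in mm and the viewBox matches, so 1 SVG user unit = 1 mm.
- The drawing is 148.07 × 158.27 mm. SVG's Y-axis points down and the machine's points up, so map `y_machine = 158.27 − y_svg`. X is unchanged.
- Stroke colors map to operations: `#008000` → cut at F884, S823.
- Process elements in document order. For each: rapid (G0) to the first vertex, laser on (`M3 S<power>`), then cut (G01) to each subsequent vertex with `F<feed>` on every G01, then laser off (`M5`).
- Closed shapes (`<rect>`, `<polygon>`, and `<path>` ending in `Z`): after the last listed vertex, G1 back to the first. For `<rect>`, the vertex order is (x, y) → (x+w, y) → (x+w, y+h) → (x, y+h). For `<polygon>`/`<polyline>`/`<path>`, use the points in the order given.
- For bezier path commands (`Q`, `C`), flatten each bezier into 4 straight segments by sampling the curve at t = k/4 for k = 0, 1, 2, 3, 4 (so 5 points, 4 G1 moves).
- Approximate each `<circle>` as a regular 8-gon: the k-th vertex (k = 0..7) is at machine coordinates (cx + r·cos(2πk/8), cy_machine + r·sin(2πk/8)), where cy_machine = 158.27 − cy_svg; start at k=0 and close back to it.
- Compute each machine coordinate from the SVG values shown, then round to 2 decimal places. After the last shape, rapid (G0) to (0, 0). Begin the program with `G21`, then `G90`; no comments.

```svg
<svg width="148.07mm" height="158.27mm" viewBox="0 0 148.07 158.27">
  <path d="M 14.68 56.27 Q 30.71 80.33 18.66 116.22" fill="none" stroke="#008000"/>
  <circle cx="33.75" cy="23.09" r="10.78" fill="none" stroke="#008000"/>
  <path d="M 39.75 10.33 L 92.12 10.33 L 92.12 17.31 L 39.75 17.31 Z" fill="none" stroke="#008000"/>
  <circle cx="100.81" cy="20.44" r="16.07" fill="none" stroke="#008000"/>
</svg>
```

viewBox `0 0 148.07 158.27` with mm width/height → 1 unit = 1 mm. Flip: y_m = 158.27 − y_svg.

**Shape 1** — `<path>` quadratic bezier, stroke `#008000` → cut (S823, F884). Control points (SVG): P0=(14.68,56.27), P1=(30.71,80.33), P2=(18.66,116.22); sampled at t=k/4. Machine vertices: (14.68,102.00) → (20.94,89.23) → (23.69,74.98) → (22.93,59.26) → (18.66,42.05). Open path.

**Shape 2** — `<circle>` circle, stroke `#008000` → cut (S823, F884). Machine vertices: (44.53,135.18) → (41.37,142.80) → (33.75,145.96) → (26.13,142.80) → (22.97,135.18) → (26.13,127.56) → (33.75,124.40) → (41.37,127.56) → (44.53,135.18). Closed: final G1 returns to the first vertex.

**Shape 3** — `<path>` rectangle, stroke `#008000` → cut (S823, F884). Machine vertices: (39.75,147.94) → (92.12,147.94) → (92.12,140.96) → (39.75,140.96) → (39.75,147.94). Closed: final G1 returns to the first vertex.

**Shape 4** — `<circle>` circle, stroke `#008000` → cut (S823, F884). Machine vertices: (116.88,137.83) → (112.17,149.19) → (100.81,153.90) → (89.45,149.19) → (84.74,137.83) → (89.45,126.47) → (100.81,121.76) → (112.17,126.47) → (116.88,137.83). Closed: final G1 returns to the first vertex.

G21
G90
G0 X14.68 Y102.00
M3 S823
G01 X20.94 Y89.23 F884
G01 X23.69 Y74.98 F884
G01 X22.93 Y59.26 F884
G01 X18.66 Y42.05 F884
M5
G0 X44.53 Y135.18
M3 S823
G01 X41.37 Y142.80 F884
G01 X33.75 Y145.96 F884
G01 X26.13 Y142.80 F884
G01 X22.97 Y135.18 F884
G01 X26.13 Y127.56 F884
G01 X33.75 Y124.40 F884
G01 X41.37 Y127.56 F884
G01 X44.53 Y135.18 F884
M5
G0 X39.75 Y147.94
M3 S823
G01 X92.12 Y147.94 F884
G01 X92.12 Y140.96 F884
G01 X39.75 Y140.96 F884
G01 X39.75 Y147.94 F884
M5
G0 X116.88 Y137.83
M3 S823
G01 X112.17 Y149.19 F884
G01 X100.81 Y153.90 F884
G01 X89.45 Y149.19 F884
G01 X84.74 Y137.83 F884
G01 X89.45 Y126.47 F884
G01 X100.81 Y121.76 F884
G01 X112.17 Y126.47 F884
G01 X116.88 Y137.83 F884
M5
G0 X0.00 Y0.00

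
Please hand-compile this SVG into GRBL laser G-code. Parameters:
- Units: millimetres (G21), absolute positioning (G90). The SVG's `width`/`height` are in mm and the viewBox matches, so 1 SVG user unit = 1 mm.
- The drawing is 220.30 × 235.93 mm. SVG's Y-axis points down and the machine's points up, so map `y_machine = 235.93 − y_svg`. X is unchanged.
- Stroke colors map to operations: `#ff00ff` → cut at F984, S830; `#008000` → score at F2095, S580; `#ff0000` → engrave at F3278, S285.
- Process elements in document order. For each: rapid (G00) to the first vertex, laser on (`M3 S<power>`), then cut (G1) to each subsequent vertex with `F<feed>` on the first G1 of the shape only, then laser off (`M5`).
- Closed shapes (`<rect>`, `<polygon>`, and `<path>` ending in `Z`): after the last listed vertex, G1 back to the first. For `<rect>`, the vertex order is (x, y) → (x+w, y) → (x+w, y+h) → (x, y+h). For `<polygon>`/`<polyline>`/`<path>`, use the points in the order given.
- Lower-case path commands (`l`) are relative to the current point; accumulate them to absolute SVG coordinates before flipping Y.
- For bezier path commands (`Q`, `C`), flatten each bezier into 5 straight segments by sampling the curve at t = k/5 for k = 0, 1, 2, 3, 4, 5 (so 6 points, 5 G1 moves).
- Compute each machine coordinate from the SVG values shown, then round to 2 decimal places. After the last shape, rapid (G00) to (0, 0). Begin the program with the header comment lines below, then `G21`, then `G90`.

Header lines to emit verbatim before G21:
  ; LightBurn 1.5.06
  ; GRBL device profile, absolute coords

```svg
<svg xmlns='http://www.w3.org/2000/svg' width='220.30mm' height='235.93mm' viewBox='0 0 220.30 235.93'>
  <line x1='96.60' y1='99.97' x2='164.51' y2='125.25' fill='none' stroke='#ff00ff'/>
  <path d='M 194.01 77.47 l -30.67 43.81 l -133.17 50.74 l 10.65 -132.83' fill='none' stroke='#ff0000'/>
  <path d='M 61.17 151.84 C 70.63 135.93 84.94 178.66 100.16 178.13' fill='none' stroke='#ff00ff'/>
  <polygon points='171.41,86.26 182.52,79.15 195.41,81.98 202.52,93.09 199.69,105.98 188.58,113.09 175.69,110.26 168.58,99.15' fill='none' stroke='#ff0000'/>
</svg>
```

; LightBurn 1.5.06
; GRBL device profile, absolute coords
G21
G90
G00 X96.60 Y135.96
M3 S830
G1 X164.51 Y110.68 F984
M5
G00 X194.01 Y158.46
M3 S285
G1 X163.34 Y114.65 F3278
G1 X30.17 Y63.91
G1 X40.82 Y196.74
M5
G00 X61.17 Y84.09
M3 S830
G1 X67.40 Y87.41 F984
G1 X74.60 Y81.56
G1 X82.58 Y71.41
G1 X91.17 Y61.86
G1 X100.16 Y57.80
M5
G00 X171.41 Y149.67
M3 S285
G1 X182.52 Y156.78 F3278
G1 X195.41 Y153.95
G1 X202.52 Y142.84
G1 X199.69 Y129.95
G1 X188.58 Y122.84
G1 X175.69 Y125.67
G1 X168.58 Y136.78
G1 X171.41 Y149.67
M5
G00 X0.00 Y0.00

1 u = 1 mm; y_m = 235.93 − y.

[1] `<line>` line segment, #ff00ff→cut S830 F984: (96.60,135.96) → (164.51,110.68)

[2] `<path>` open polyline, #ff0000→engrave S285 F3278: (194.01,158.46) → (163.34,114.65) → (30.17,63.91) → (40.82,196.74)

[3] `<path>` cubic bezier, #ff00ff→cut S830 F984: (61.17,84.09) → (67.40,87.41) → (74.60,81.56) → (82.58,71.41) → (91.17,61.86) → (100.16,57.80)

[4] `<polygon>` regular polygon, #ff0000→engrave S285 F3278: (171.41,149.67) → (182.52,156.78) → (195.41,153.95) → (202.52,142.84) → (199.69,129.95) → (188.58,122.84) → (175.69,125.67) → (168.58,136.78) → (171.41,149.67) (closed)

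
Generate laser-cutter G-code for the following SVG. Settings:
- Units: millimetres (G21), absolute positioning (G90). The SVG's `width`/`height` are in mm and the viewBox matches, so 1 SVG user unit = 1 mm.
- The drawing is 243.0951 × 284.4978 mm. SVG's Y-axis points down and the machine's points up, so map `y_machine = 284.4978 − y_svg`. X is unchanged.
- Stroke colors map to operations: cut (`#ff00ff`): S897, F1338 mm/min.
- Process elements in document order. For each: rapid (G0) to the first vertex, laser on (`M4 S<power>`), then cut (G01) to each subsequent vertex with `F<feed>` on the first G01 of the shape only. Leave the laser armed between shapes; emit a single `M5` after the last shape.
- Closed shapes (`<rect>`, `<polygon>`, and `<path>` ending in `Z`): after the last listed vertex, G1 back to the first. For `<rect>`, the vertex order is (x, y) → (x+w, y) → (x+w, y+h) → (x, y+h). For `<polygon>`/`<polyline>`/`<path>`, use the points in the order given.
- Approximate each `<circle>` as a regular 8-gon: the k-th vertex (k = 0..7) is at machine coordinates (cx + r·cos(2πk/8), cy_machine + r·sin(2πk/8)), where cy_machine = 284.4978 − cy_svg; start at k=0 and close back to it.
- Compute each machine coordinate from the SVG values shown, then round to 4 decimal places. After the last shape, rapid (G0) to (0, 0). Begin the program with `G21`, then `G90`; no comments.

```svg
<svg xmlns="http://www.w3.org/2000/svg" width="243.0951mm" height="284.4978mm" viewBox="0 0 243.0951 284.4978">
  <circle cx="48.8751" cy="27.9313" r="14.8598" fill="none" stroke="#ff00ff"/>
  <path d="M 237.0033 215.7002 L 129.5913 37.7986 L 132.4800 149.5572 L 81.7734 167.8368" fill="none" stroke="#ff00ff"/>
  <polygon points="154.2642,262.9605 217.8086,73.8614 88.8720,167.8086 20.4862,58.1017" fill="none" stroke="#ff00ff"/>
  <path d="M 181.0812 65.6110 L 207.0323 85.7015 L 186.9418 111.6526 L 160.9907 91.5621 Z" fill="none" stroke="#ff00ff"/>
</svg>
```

viewBox `0 0 243.0951 284.4978` with mm width/height → 1 unit = 1 mm. Flip: y_m = 284.4978 − y_svg.

**Shape 1** — `<circle>` circle, stroke `#ff00ff` → cut (S897, F1338). Machine vertices: (63.7349,256.5665) → (59.3826,267.0740) → (48.8751,271.4263) → (38.3676,267.0740) → (34.0153,256.5665) → (38.3676,246.0590) → (48.8751,241.7067) → (59.3826,246.0590) → (63.7349,256.5665). Closed: final G1 returns to the first vertex.

**Shape 2** — `<path>` open polyline, stroke `#ff00ff` → cut (S897, F1338). Machine vertices: (237.0033,68.7976) → (129.5913,246.6992) → (132.4800,134.9406) → (81.7734,116.6610). Open path.

**Shape 3** — `<polygon>` closed polygon, stroke `#ff00ff` → cut (S897, F1338). Machine vertices: (154.2642,21.5373) → (217.8086,210.6364) → (88.8720,116.6892) → (20.4862,226.3961) → (154.2642,21.5373). Closed: final G1 returns to the first vertex.

**Shape 4** — `<path>` regular polygon, stroke `#ff00ff` → cut (S897, F1338). Machine vertices: (181.0812,218.8868) → (207.0323,198.7963) → (186.9418,172.8452) → (160.9907,192.9357) → (181.0812,218.8868). Closed: final G1 returns to the first vertex.

G21
G90
G0 X63.7349 Y256.5665
M4 S897
G01 X59.3826 Y267.0740 F1338
G01 X48.8751 Y271.4263
G01 X38.3676 Y267.0740
G01 X34.0153 Y256.5665
G01 X38.3676 Y246.0590
G01 X48.8751 Y241.7067
G01 X59.3826 Y246.0590
G01 X63.7349 Y256.5665
G0 X237.0033 Y68.7976
M4 S897
G01 X129.5913 Y246.6992 F1338
G01 X132.4800 Y134.9406
G01 X81.7734 Y116.6610
G0 X154.2642 Y21.5373
M4 S897
G01 X217.8086 Y210.6364 F1338
G01 X88.8720 Y116.6892
G01 X20.4862 Y226.3961
G01 X154.2642 Y21.5373
G0 X181.0812 Y218.8868
M4 S897
G01 X207.0323 Y198.7963 F1338
G01 X186.9418 Y172.8452
G01 X160.9907 Y192.9357
G01 X181.0812 Y218.8868
M5
G0 X0.0000 Y0.0000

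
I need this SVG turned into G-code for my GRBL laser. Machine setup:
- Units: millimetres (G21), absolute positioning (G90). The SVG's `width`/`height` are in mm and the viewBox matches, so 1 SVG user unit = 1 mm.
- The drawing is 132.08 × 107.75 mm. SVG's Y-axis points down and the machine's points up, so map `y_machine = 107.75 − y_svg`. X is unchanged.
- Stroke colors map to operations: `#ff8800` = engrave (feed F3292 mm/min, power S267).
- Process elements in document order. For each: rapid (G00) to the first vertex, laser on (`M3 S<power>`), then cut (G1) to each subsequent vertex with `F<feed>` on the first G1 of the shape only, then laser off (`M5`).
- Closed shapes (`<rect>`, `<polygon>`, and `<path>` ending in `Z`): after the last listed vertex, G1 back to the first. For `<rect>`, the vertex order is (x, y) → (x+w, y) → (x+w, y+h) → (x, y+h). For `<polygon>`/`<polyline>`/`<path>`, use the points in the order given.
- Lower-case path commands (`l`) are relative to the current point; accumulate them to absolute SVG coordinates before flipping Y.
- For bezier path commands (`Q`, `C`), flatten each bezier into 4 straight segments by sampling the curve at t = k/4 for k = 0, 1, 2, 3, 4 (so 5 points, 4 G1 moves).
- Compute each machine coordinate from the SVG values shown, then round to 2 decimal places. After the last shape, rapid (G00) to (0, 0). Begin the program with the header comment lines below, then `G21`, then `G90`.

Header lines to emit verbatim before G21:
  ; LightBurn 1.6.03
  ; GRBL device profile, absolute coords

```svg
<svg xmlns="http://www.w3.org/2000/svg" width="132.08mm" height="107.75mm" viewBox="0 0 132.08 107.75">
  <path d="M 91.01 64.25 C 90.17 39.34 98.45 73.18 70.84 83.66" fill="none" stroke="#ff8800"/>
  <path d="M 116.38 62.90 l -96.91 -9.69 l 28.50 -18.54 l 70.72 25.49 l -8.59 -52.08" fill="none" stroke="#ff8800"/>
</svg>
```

; LightBurn 1.6.03
; GRBL device profile, absolute coords
G21
G90
G00 X91.01 Y43.50
M3 S267
G1 X91.39 Y52.45 F3292
G1 X90.96 Y47.07
G1 X85.52 Y35.05
G1 X70.84 Y24.09
M5
G00 X116.38 Y44.85
M3 S267
G1 X19.47 Y54.54 F3292
G1 X47.97 Y73.08
G1 X118.69 Y47.59
G1 X110.10 Y99.67
M5
G00 X0.00 Y0.00

Since the viewBox matches the mm dimensions, user units are millimetres directly. The only transform is the Y-flip y_m = 107.75 − y_svg.

Shape 1 is a cubic bezier drawn with `<path>`. Its stroke #ff8800 means engrave at S267, F3292. After flipping Y the toolpath is (91.01,43.50) → (91.39,52.45) → (90.96,47.07) → (85.52,35.05) → (70.84,24.09).

Shape 2 is a open polyline drawn with `<path>`. Its stroke #ff8800 means engrave at S267, F3292. After flipping Y the toolpath is (116.38,44.85) → (19.47,54.54) → (47.97,73.08) → (118.69,47.59) → (110.10,99.67).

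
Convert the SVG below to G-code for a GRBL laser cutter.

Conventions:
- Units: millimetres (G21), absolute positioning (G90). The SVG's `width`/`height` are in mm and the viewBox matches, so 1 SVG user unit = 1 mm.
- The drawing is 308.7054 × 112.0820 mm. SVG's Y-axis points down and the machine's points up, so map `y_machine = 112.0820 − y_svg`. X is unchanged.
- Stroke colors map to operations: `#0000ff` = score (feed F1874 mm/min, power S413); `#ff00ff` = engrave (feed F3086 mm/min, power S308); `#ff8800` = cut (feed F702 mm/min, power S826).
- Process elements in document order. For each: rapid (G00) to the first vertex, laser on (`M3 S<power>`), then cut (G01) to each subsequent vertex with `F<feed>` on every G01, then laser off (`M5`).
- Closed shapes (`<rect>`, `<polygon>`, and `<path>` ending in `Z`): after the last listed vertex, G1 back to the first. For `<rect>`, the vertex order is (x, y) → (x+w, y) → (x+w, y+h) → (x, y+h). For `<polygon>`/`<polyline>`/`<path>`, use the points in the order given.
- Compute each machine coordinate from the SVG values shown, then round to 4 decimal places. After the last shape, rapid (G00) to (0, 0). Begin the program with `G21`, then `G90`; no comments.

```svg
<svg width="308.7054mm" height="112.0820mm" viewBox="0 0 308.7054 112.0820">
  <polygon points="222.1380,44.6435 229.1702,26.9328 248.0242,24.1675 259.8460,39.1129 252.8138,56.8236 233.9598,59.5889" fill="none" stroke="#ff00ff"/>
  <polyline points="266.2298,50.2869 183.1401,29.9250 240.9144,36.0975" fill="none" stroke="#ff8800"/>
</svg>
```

G21
G90
G00 X222.1380 Y67.4385
M3 S308
G01 X229.1702 Y85.1492 F3086
G01 X248.0242 Y87.9145 F3086
G01 X259.8460 Y72.9691 F3086
G01 X252.8138 Y55.2584 F3086
G01 X233.9598 Y52.4931 F3086
G01 X222.1380 Y67.4385 F3086
M5
G00 X266.2298 Y61.7951
M3 S826
G01 X183.1401 Y82.1570 F702
G01 X240.9144 Y75.9845 F702
M5
G00 X0.0000 Y0.0000

viewBox `0 0 308.7054 112.0820` with mm width/height → 1 unit = 1 mm. Flip: y_m = 112.0820 − y_svg.

**Shape 1** — `<polygon>` regular polygon, stroke `#ff00ff` → engrave (S308, F3086). Machine vertices: (222.1380,67.4385) → (229.1702,85.1492) → (248.0242,87.9145) → (259.8460,72.9691) → (252.8138,55.2584) → (233.9598,52.4931) → (222.1380,67.4385). Closed: final G1 returns to the first vertex.

**Shape 2** — `<polyline>` open polyline, stroke `#ff8800` → cut (S826, F702). Machine vertices: (266.2298,61.7951) → (183.1401,82.1570) → (240.9144,75.9845). Open path.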